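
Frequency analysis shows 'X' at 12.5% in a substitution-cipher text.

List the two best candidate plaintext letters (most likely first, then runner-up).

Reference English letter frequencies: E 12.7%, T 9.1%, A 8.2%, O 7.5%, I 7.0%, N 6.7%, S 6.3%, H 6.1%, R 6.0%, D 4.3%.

Step 1: Observed frequency of 'X' is 12.5%.
Step 2: Compute distances to each reference frequency and sort:
  E (12.7%): difference = 0.2% <-- BEST
  T (9.1%): difference = 3.4% <-- RUNNER-UP
  A (8.2%): difference = 4.3%
  O (7.5%): difference = 5.0%
  I (7.0%): difference = 5.5%
Step 3: Most likely is 'E' (12.7%, diff 0.2%); second most likely is 'T' (9.1%, diff 3.4%).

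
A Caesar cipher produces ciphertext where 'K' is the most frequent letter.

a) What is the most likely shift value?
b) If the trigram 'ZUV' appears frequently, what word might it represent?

Step 1: In English, 'E' is the most frequent letter (12.7%).
Step 2: The most frequent ciphertext letter is 'K' (position 10).
Step 3: Shift = (10 - 4) mod 26 = 6.
Step 4: Decrypt 'ZUV' by shifting back 6:
  Z -> T
  U -> O
  V -> P
Step 5: 'ZUV' decrypts to 'TOP'.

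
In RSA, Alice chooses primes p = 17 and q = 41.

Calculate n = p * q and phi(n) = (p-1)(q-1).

Step 1: n = p * q = 17 * 41 = 697.
Step 2: phi(n) = (p-1)(q-1) = 16 * 40 = 640.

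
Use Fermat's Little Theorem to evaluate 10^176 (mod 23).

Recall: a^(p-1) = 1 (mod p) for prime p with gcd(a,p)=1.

Step 1: Since 23 is prime, by Fermat's Little Theorem: 10^22 = 1 (mod 23).
Step 2: Reduce exponent: 176 mod 22 = 0.
Step 3: So 10^176 = 10^0 (mod 23).
Step 4: 10^0 mod 23 = 1.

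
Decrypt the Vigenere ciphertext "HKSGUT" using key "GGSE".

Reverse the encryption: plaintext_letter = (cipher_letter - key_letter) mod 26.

Step 1: Extend key: GGSEGG
Step 2: Decrypt each letter (c - k) mod 26:
  H(7) - G(6) = (7-6) mod 26 = 1 = B
  K(10) - G(6) = (10-6) mod 26 = 4 = E
  S(18) - S(18) = (18-18) mod 26 = 0 = A
  G(6) - E(4) = (6-4) mod 26 = 2 = C
  U(20) - G(6) = (20-6) mod 26 = 14 = O
  T(19) - G(6) = (19-6) mod 26 = 13 = N
Plaintext: BEACON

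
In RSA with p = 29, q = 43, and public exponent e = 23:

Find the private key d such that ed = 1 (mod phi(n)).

Step 1: n = 29 * 43 = 1247.
Step 2: phi(n) = 28 * 42 = 1176.
Step 3: Find d such that 23 * d = 1 (mod 1176).
Step 4: d = 23^(-1) mod 1176 = 767.
Verification: 23 * 767 = 17641 = 15 * 1176 + 1.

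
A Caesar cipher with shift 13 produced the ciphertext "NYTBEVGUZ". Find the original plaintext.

Step 1: Reverse the shift by subtracting 13 from each letter position.
  N (position 13) -> position (13-13) mod 26 = 0 -> A
  Y (position 24) -> position (24-13) mod 26 = 11 -> L
  T (position 19) -> position (19-13) mod 26 = 6 -> G
  B (position 1) -> position (1-13) mod 26 = 14 -> O
  E (position 4) -> position (4-13) mod 26 = 17 -> R
  V (position 21) -> position (21-13) mod 26 = 8 -> I
  G (position 6) -> position (6-13) mod 26 = 19 -> T
  U (position 20) -> position (20-13) mod 26 = 7 -> H
  Z (position 25) -> position (25-13) mod 26 = 12 -> M
Decrypted message: ALGORITHM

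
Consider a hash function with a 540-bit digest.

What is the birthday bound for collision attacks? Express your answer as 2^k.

Step 1: The birthday paradox gives collision probability ~50% after sqrt(2^n) = 2^(n/2) hashes.
Step 2: For 540-bit output: 2^(540/2) = 2^270.
Step 3: Approximately 2^270 hash computations needed.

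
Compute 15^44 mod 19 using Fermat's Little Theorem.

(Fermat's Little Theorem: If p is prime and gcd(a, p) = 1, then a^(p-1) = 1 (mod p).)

Step 1: Since 19 is prime, by Fermat's Little Theorem: 15^18 = 1 (mod 19).
Step 2: Reduce exponent: 44 mod 18 = 8.
Step 3: So 15^44 = 15^8 (mod 19).
Step 4: 15^8 mod 19 = 5.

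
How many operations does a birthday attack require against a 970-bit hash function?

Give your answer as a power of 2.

Step 1: The birthday paradox gives collision probability ~50% after sqrt(2^n) = 2^(n/2) hashes.
Step 2: For 970-bit output: 2^(970/2) = 2^485.
Step 3: Approximately 2^485 hash computations needed.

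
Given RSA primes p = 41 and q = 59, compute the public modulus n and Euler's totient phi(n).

Step 1: n = p * q = 41 * 59 = 2419.
Step 2: phi(n) = (p-1)(q-1) = 40 * 58 = 2320.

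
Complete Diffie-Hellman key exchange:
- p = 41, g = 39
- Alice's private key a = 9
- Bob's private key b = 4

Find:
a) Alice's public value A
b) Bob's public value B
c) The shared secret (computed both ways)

Step 1: A = g^a mod p = 39^9 mod 41 = 21.
Step 2: B = g^b mod p = 39^4 mod 41 = 16.
Step 3: Alice computes s = B^a mod p = 16^9 mod 41 = 18.
Step 4: Bob computes s = A^b mod p = 21^4 mod 41 = 18.
Both sides agree: shared secret = 18.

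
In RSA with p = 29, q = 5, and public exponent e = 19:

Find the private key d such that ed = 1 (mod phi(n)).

Step 1: n = 29 * 5 = 145.
Step 2: phi(n) = 28 * 4 = 112.
Step 3: Find d such that 19 * d = 1 (mod 112).
Step 4: d = 19^(-1) mod 112 = 59.
Verification: 19 * 59 = 1121 = 10 * 112 + 1.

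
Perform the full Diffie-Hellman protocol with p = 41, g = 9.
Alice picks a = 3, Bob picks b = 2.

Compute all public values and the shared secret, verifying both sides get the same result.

Step 1: A = g^a mod p = 9^3 mod 41 = 32.
Step 2: B = g^b mod p = 9^2 mod 41 = 40.
Step 3: Alice computes s = B^a mod p = 40^3 mod 41 = 40.
Step 4: Bob computes s = A^b mod p = 32^2 mod 41 = 40.
Both sides agree: shared secret = 40.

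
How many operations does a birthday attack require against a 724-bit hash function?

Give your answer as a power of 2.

Step 1: The birthday paradox gives collision probability ~50% after sqrt(2^n) = 2^(n/2) hashes.
Step 2: For 724-bit output: 2^(724/2) = 2^362.
Step 3: Approximately 2^362 hash computations needed.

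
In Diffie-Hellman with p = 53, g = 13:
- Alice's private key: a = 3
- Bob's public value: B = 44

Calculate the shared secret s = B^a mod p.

Step 1: s = B^a mod p = 44^3 mod 53.
  44^1 mod 53 = 44
  44^2 mod 53 = (44 * 44) mod 53 = 28
  44^3 mod 53 = (28 * 44) mod 53 = 13
Result: shared secret = 13.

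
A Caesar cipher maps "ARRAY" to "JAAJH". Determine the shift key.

Step 1: Compare first letters: A (position 0) -> J (position 9).
Step 2: Shift = (9 - 0) mod 26 = 9.
The shift value is 9.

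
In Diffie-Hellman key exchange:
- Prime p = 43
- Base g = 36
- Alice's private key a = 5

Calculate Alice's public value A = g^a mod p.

Step 1: A = g^a mod p = 36^5 mod 43.
  36^1 mod 43 = 36
  36^2 mod 43 = (36 * 36) mod 43 = 6
  36^3 mod 43 = (6 * 36) mod 43 = 1
  36^4 mod 43 = (1 * 36) mod 43 = 36
  36^5 mod 43 = (36 * 36) mod 43 = 6
Result: A = 6.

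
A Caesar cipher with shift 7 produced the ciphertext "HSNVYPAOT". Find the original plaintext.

Step 1: Reverse the shift by subtracting 7 from each letter position.
  H (position 7) -> position (7-7) mod 26 = 0 -> A
  S (position 18) -> position (18-7) mod 26 = 11 -> L
  N (position 13) -> position (13-7) mod 26 = 6 -> G
  V (position 21) -> position (21-7) mod 26 = 14 -> O
  Y (position 24) -> position (24-7) mod 26 = 17 -> R
  P (position 15) -> position (15-7) mod 26 = 8 -> I
  A (position 0) -> position (0-7) mod 26 = 19 -> T
  O (position 14) -> position (14-7) mod 26 = 7 -> H
  T (position 19) -> position (19-7) mod 26 = 12 -> M
Decrypted message: ALGORITHM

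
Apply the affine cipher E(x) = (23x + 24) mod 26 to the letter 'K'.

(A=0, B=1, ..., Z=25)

Step 1: Convert 'K' to number: x = 10.
Step 2: E(10) = (23 * 10 + 24) mod 26 = 254 mod 26 = 20.
Step 3: Convert 20 back to letter: U.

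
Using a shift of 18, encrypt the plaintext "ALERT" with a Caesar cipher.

Step 1: For each letter, shift forward by 18 positions (mod 26).
  A (position 0) -> position (0+18) mod 26 = 18 -> S
  L (position 11) -> position (11+18) mod 26 = 3 -> D
  E (position 4) -> position (4+18) mod 26 = 22 -> W
  R (position 17) -> position (17+18) mod 26 = 9 -> J
  T (position 19) -> position (19+18) mod 26 = 11 -> L
Result: SDWJL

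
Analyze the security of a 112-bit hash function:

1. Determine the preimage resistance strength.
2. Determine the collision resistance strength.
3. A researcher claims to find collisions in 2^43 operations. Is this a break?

Step 1: Preimage resistance requires brute-force of 2^112 operations.
Step 2: Collision resistance (birthday bound) = 2^(112/2) = 2^56.
Step 3: The claimed attack costs 2^43 operations.
Step 4: Since 2^43 < 2^56, the claimed attack beats the generic birthday bound, so collision resistance is broken.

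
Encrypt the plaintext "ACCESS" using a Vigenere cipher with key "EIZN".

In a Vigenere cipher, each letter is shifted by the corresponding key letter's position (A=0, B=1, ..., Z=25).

Step 1: Repeat key to match plaintext length:
  Plaintext: ACCESS
  Key:       EIZNEI
Step 2: Encrypt each letter:
  A(0) + E(4) = (0+4) mod 26 = 4 = E
  C(2) + I(8) = (2+8) mod 26 = 10 = K
  C(2) + Z(25) = (2+25) mod 26 = 1 = B
  E(4) + N(13) = (4+13) mod 26 = 17 = R
  S(18) + E(4) = (18+4) mod 26 = 22 = W
  S(18) + I(8) = (18+8) mod 26 = 0 = A
Ciphertext: EKBRWA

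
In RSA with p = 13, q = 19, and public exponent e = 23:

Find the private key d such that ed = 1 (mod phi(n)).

Step 1: n = 13 * 19 = 247.
Step 2: phi(n) = 12 * 18 = 216.
Step 3: Find d such that 23 * d = 1 (mod 216).
Step 4: d = 23^(-1) mod 216 = 47.
Verification: 23 * 47 = 1081 = 5 * 216 + 1.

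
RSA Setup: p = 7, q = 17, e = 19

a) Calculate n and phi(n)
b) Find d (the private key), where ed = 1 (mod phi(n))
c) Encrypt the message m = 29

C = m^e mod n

Step 1: n = 7 * 17 = 119.
Step 2: phi(n) = (7-1)(17-1) = 6 * 16 = 96.
Step 3: Find d = 19^(-1) mod 96 = 91.
  Verify: 19 * 91 = 1729 = 1 (mod 96).
Step 4: C = 29^19 mod 119 = 113.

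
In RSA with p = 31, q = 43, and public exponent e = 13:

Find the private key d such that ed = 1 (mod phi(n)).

Step 1: n = 31 * 43 = 1333.
Step 2: phi(n) = 30 * 42 = 1260.
Step 3: Find d such that 13 * d = 1 (mod 1260).
Step 4: d = 13^(-1) mod 1260 = 97.
Verification: 13 * 97 = 1261 = 1 * 1260 + 1.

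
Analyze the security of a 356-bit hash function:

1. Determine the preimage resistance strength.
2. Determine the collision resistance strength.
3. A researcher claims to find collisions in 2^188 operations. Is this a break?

Step 1: Preimage resistance requires brute-force of 2^356 operations.
Step 2: Collision resistance (birthday bound) = 2^(356/2) = 2^178.
Step 3: The claimed attack costs 2^188 operations.
Step 4: Since 2^188 >= 2^178, the claimed attack is no faster than the generic birthday attack, so this does not break collision resistance.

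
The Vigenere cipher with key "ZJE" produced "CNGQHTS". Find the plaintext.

Step 1: Extend key: ZJEZJEZ
Step 2: Decrypt each letter (c - k) mod 26:
  C(2) - Z(25) = (2-25) mod 26 = 3 = D
  N(13) - J(9) = (13-9) mod 26 = 4 = E
  G(6) - E(4) = (6-4) mod 26 = 2 = C
  Q(16) - Z(25) = (16-25) mod 26 = 17 = R
  H(7) - J(9) = (7-9) mod 26 = 24 = Y
  T(19) - E(4) = (19-4) mod 26 = 15 = P
  S(18) - Z(25) = (18-25) mod 26 = 19 = T
Plaintext: DECRYPT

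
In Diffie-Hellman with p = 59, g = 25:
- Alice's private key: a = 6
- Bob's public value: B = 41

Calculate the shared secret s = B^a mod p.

Step 1: s = B^a mod p = 41^6 mod 59.
  41^1 mod 59 = 41
  41^2 mod 59 = (41 * 41) mod 59 = 29
  41^3 mod 59 = (29 * 41) mod 59 = 9
  41^4 mod 59 = (9 * 41) mod 59 = 15
  41^5 mod 59 = (15 * 41) mod 59 = 25
  41^6 mod 59 = (25 * 41) mod 59 = 22
Result: shared secret = 22.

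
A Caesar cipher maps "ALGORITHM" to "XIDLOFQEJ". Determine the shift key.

Step 1: Compare first letters: A (position 0) -> X (position 23).
Step 2: Shift = (23 - 0) mod 26 = 23.
The shift value is 23.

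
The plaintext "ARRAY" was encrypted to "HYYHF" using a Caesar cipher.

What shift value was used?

Step 1: Compare first letters: A (position 0) -> H (position 7).
Step 2: Shift = (7 - 0) mod 26 = 7.
The shift value is 7.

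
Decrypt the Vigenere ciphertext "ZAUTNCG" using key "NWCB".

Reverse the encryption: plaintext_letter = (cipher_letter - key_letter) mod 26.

Step 1: Extend key: NWCBNWC
Step 2: Decrypt each letter (c - k) mod 26:
  Z(25) - N(13) = (25-13) mod 26 = 12 = M
  A(0) - W(22) = (0-22) mod 26 = 4 = E
  U(20) - C(2) = (20-2) mod 26 = 18 = S
  T(19) - B(1) = (19-1) mod 26 = 18 = S
  N(13) - N(13) = (13-13) mod 26 = 0 = A
  C(2) - W(22) = (2-22) mod 26 = 6 = G
  G(6) - C(2) = (6-2) mod 26 = 4 = E
Plaintext: MESSAGE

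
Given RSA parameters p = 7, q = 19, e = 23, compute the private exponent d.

Step 1: n = 7 * 19 = 133.
Step 2: phi(n) = 6 * 18 = 108.
Step 3: Find d such that 23 * d = 1 (mod 108).
Step 4: d = 23^(-1) mod 108 = 47.
Verification: 23 * 47 = 1081 = 10 * 108 + 1.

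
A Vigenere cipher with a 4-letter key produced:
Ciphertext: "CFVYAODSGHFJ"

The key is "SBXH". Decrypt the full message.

Step 1: Key 'SBXH' has length 4. Extended key: SBXHSBXHSBXH
Step 2: Decrypt each position:
  C(2) - S(18) = 10 = K
  F(5) - B(1) = 4 = E
  V(21) - X(23) = 24 = Y
  Y(24) - H(7) = 17 = R
  A(0) - S(18) = 8 = I
  O(14) - B(1) = 13 = N
  D(3) - X(23) = 6 = G
  S(18) - H(7) = 11 = L
  G(6) - S(18) = 14 = O
  H(7) - B(1) = 6 = G
  F(5) - X(23) = 8 = I
  J(9) - H(7) = 2 = C
Plaintext: KEYRINGLOGIC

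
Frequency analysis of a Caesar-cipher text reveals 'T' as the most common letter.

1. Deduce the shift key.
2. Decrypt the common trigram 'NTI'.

Step 1: In English, 'E' is the most frequent letter (12.7%).
Step 2: The most frequent ciphertext letter is 'T' (position 19).
Step 3: Shift = (19 - 4) mod 26 = 15.
Step 4: Decrypt 'NTI' by shifting back 15:
  N -> Y
  T -> E
  I -> T
Step 5: 'NTI' decrypts to 'YET'.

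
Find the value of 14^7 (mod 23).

Step 1: Compute 14^7 mod 23 step by step, reducing modulo 23 at each step.
  14^1 mod 23 = 14
  14^2 mod 23 = (14 * 14) mod 23 = 12
  14^3 mod 23 = (12 * 14) mod 23 = 7
  14^4 mod 23 = (7 * 14) mod 23 = 6
  14^5 mod 23 = (6 * 14) mod 23 = 15
  14^6 mod 23 = (15 * 14) mod 23 = 3
  14^7 mod 23 = (3 * 14) mod 23 = 19
Step 2: Result = 19.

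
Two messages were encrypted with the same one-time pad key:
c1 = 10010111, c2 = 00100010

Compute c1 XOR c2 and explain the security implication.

Step 1: c1 XOR c2 = (m1 XOR k) XOR (m2 XOR k).
Step 2: By XOR associativity/commutativity: = m1 XOR m2 XOR k XOR k = m1 XOR m2.
Step 3: 10010111 XOR 00100010 = 10110101 = 181.
Step 4: The key cancels out! An attacker learns m1 XOR m2 = 181, revealing the relationship between plaintexts.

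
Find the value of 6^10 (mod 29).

Step 1: Compute 6^10 mod 29 step by step, reducing modulo 29 at each step.
  6^1 mod 29 = 6
  6^2 mod 29 = (6 * 6) mod 29 = 7
  6^3 mod 29 = (7 * 6) mod 29 = 13
  6^4 mod 29 = (13 * 6) mod 29 = 20
  6^5 mod 29 = (20 * 6) mod 29 = 4
  6^6 mod 29 = (4 * 6) mod 29 = 24
  6^7 mod 29 = (24 * 6) mod 29 = 28
  6^8 mod 29 = (28 * 6) mod 29 = 23
  6^9 mod 29 = (23 * 6) mod 29 = 22
  6^10 mod 29 = (22 * 6) mod 29 = 16
Step 2: Result = 16.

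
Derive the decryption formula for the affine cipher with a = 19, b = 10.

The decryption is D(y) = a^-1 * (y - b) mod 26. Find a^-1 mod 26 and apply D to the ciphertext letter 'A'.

Step 1: Find a^-1, the modular inverse of 19 mod 26.
Step 2: We need 19 * a^-1 = 1 (mod 26).
Step 3: 19 * 11 = 209 = 8 * 26 + 1, so a^-1 = 11.
Step 4: D(y) = 11(y - 10) mod 26.
Step 5: Apply to 'A' (y = 0): D(0) = 11 * (0 - 10) mod 26 = 11 * -10 mod 26 = 20 -> 'U'.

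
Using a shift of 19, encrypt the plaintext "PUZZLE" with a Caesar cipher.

Step 1: For each letter, shift forward by 19 positions (mod 26).
  P (position 15) -> position (15+19) mod 26 = 8 -> I
  U (position 20) -> position (20+19) mod 26 = 13 -> N
  Z (position 25) -> position (25+19) mod 26 = 18 -> S
  Z (position 25) -> position (25+19) mod 26 = 18 -> S
  L (position 11) -> position (11+19) mod 26 = 4 -> E
  E (position 4) -> position (4+19) mod 26 = 23 -> X
Result: INSSEX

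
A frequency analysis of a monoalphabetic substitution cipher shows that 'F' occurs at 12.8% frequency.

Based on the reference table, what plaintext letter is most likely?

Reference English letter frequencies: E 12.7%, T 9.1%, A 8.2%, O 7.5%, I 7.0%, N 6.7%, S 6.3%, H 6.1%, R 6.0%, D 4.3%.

Step 1: The observed frequency is 12.8%.
Step 2: Compare with English frequencies:
  E: 12.7% (difference: 0.1%) <-- closest
  T: 9.1% (difference: 3.7%)
  A: 8.2% (difference: 4.6%)
  O: 7.5% (difference: 5.3%)
  I: 7.0% (difference: 5.8%)
  N: 6.7% (difference: 6.1%)
  S: 6.3% (difference: 6.5%)
  H: 6.1% (difference: 6.7%)
  R: 6.0% (difference: 6.8%)
  D: 4.3% (difference: 8.5%)
Step 3: 'F' most likely represents 'E' (frequency 12.7%).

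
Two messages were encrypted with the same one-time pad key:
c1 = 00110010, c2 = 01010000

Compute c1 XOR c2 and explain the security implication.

Step 1: c1 XOR c2 = (m1 XOR k) XOR (m2 XOR k).
Step 2: By XOR associativity/commutativity: = m1 XOR m2 XOR k XOR k = m1 XOR m2.
Step 3: 00110010 XOR 01010000 = 01100010 = 98.
Step 4: The key cancels out! An attacker learns m1 XOR m2 = 98, revealing the relationship between plaintexts.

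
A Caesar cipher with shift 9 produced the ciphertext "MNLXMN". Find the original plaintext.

Step 1: Reverse the shift by subtracting 9 from each letter position.
  M (position 12) -> position (12-9) mod 26 = 3 -> D
  N (position 13) -> position (13-9) mod 26 = 4 -> E
  L (position 11) -> position (11-9) mod 26 = 2 -> C
  X (position 23) -> position (23-9) mod 26 = 14 -> O
  M (position 12) -> position (12-9) mod 26 = 3 -> D
  N (position 13) -> position (13-9) mod 26 = 4 -> E
Decrypted message: DECODE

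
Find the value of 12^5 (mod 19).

Step 1: Compute 12^5 mod 19 step by step, reducing modulo 19 at each step.
  12^1 mod 19 = 12
  12^2 mod 19 = (12 * 12) mod 19 = 11
  12^3 mod 19 = (11 * 12) mod 19 = 18
  12^4 mod 19 = (18 * 12) mod 19 = 7
  12^5 mod 19 = (7 * 12) mod 19 = 8
Step 2: Result = 8.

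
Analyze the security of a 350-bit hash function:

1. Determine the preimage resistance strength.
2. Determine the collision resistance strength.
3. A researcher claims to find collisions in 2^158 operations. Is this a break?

Step 1: Preimage resistance requires brute-force of 2^350 operations.
Step 2: Collision resistance (birthday bound) = 2^(350/2) = 2^175.
Step 3: The claimed attack costs 2^158 operations.
Step 4: Since 2^158 < 2^175, the claimed attack beats the generic birthday bound, so collision resistance is broken.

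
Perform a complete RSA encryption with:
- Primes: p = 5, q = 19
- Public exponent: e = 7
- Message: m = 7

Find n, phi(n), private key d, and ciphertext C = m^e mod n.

Step 1: n = 5 * 19 = 95.
Step 2: phi(n) = (5-1)(19-1) = 4 * 18 = 72.
Step 3: Find d = 7^(-1) mod 72 = 31.
  Verify: 7 * 31 = 217 = 1 (mod 72).
Step 4: C = 7^7 mod 95 = 83.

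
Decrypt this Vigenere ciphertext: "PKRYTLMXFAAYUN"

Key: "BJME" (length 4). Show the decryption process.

Step 1: Key 'BJME' has length 4. Extended key: BJMEBJMEBJMEBJ
Step 2: Decrypt each position:
  P(15) - B(1) = 14 = O
  K(10) - J(9) = 1 = B
  R(17) - M(12) = 5 = F
  Y(24) - E(4) = 20 = U
  T(19) - B(1) = 18 = S
  L(11) - J(9) = 2 = C
  M(12) - M(12) = 0 = A
  X(23) - E(4) = 19 = T
  F(5) - B(1) = 4 = E
  A(0) - J(9) = 17 = R
  A(0) - M(12) = 14 = O
  Y(24) - E(4) = 20 = U
  U(20) - B(1) = 19 = T
  N(13) - J(9) = 4 = E
Plaintext: OBFUSCATEROUTE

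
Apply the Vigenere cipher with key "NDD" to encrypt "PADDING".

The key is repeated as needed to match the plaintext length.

Step 1: Repeat key to match plaintext length:
  Plaintext: PADDING
  Key:       NDDNDDN
Step 2: Encrypt each letter:
  P(15) + N(13) = (15+13) mod 26 = 2 = C
  A(0) + D(3) = (0+3) mod 26 = 3 = D
  D(3) + D(3) = (3+3) mod 26 = 6 = G
  D(3) + N(13) = (3+13) mod 26 = 16 = Q
  I(8) + D(3) = (8+3) mod 26 = 11 = L
  N(13) + D(3) = (13+3) mod 26 = 16 = Q
  G(6) + N(13) = (6+13) mod 26 = 19 = T
Ciphertext: CDGQLQT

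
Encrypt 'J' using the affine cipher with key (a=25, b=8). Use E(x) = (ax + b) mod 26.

Step 1: Convert 'J' to number: x = 9.
Step 2: E(9) = (25 * 9 + 8) mod 26 = 233 mod 26 = 25.
Step 3: Convert 25 back to letter: Z.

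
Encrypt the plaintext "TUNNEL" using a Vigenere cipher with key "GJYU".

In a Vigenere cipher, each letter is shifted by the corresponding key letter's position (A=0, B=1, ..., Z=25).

Step 1: Repeat key to match plaintext length:
  Plaintext: TUNNEL
  Key:       GJYUGJ
Step 2: Encrypt each letter:
  T(19) + G(6) = (19+6) mod 26 = 25 = Z
  U(20) + J(9) = (20+9) mod 26 = 3 = D
  N(13) + Y(24) = (13+24) mod 26 = 11 = L
  N(13) + U(20) = (13+20) mod 26 = 7 = H
  E(4) + G(6) = (4+6) mod 26 = 10 = K
  L(11) + J(9) = (11+9) mod 26 = 20 = U
Ciphertext: ZDLHKU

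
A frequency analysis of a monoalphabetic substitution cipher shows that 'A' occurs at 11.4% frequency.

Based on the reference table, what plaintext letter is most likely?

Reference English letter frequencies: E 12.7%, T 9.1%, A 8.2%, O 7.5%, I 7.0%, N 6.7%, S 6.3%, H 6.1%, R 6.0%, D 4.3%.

Step 1: The observed frequency is 11.4%.
Step 2: Compare with English frequencies:
  E: 12.7% (difference: 1.3%) <-- closest
  T: 9.1% (difference: 2.3%)
  A: 8.2% (difference: 3.2%)
  O: 7.5% (difference: 3.9%)
  I: 7.0% (difference: 4.4%)
  N: 6.7% (difference: 4.7%)
  S: 6.3% (difference: 5.1%)
  H: 6.1% (difference: 5.3%)
  R: 6.0% (difference: 5.4%)
  D: 4.3% (difference: 7.1%)
Step 3: 'A' most likely represents 'E' (frequency 12.7%).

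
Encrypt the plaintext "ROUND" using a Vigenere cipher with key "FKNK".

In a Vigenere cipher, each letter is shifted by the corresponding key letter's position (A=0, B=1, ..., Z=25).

Step 1: Repeat key to match plaintext length:
  Plaintext: ROUND
  Key:       FKNKF
Step 2: Encrypt each letter:
  R(17) + F(5) = (17+5) mod 26 = 22 = W
  O(14) + K(10) = (14+10) mod 26 = 24 = Y
  U(20) + N(13) = (20+13) mod 26 = 7 = H
  N(13) + K(10) = (13+10) mod 26 = 23 = X
  D(3) + F(5) = (3+5) mod 26 = 8 = I
Ciphertext: WYHXI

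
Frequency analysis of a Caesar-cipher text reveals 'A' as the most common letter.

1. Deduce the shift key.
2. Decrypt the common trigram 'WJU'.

Step 1: In English, 'E' is the most frequent letter (12.7%).
Step 2: The most frequent ciphertext letter is 'A' (position 0).
Step 3: Shift = (0 - 4) mod 26 = 22.
Step 4: Decrypt 'WJU' by shifting back 22:
  W -> A
  J -> N
  U -> Y
Step 5: 'WJU' decrypts to 'ANY'.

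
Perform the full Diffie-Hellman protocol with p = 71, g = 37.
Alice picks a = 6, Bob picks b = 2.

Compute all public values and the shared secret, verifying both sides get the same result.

Step 1: A = g^a mod p = 37^6 mod 71 = 48.
Step 2: B = g^b mod p = 37^2 mod 71 = 20.
Step 3: Alice computes s = B^a mod p = 20^6 mod 71 = 32.
Step 4: Bob computes s = A^b mod p = 48^2 mod 71 = 32.
Both sides agree: shared secret = 32.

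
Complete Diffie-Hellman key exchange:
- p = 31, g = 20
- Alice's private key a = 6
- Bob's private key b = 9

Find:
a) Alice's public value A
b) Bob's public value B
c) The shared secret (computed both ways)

Step 1: A = g^a mod p = 20^6 mod 31 = 4.
Step 2: B = g^b mod p = 20^9 mod 31 = 8.
Step 3: Alice computes s = B^a mod p = 8^6 mod 31 = 8.
Step 4: Bob computes s = A^b mod p = 4^9 mod 31 = 8.
Both sides agree: shared secret = 8.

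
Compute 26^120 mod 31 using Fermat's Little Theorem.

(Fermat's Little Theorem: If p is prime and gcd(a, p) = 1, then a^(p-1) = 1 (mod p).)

Step 1: Since 31 is prime, by Fermat's Little Theorem: 26^30 = 1 (mod 31).
Step 2: Reduce exponent: 120 mod 30 = 0.
Step 3: So 26^120 = 26^0 (mod 31).
Step 4: 26^0 mod 31 = 1.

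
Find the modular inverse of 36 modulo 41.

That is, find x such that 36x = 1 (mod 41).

Step 1: We need x such that 36 * x = 1 (mod 41).
Step 2: Using the extended Euclidean algorithm or trial:
  36 * 8 = 288 = 7 * 41 + 1.
Step 3: Since 288 mod 41 = 1, the inverse is x = 8.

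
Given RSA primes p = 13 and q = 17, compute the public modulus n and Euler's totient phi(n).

Step 1: n = p * q = 13 * 17 = 221.
Step 2: phi(n) = (p-1)(q-1) = 12 * 16 = 192.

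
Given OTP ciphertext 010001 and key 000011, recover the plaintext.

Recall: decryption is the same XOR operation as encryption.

Step 1: XOR ciphertext with key:
  Ciphertext: 010001
  Key:        000011
  XOR:        010010
Step 2: Plaintext = 010010 = 18 in decimal.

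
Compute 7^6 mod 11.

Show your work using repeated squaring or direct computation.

Step 1: Compute 7^6 mod 11 step by step, reducing modulo 11 at each step.
  7^1 mod 11 = 7
  7^2 mod 11 = (7 * 7) mod 11 = 5
  7^3 mod 11 = (5 * 7) mod 11 = 2
  7^4 mod 11 = (2 * 7) mod 11 = 3
  7^5 mod 11 = (3 * 7) mod 11 = 10
  7^6 mod 11 = (10 * 7) mod 11 = 4
Step 2: Result = 4.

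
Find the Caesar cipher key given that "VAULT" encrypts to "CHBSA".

Step 1: Compare first letters: V (position 21) -> C (position 2).
Step 2: Shift = (2 - 21) mod 26 = 7.
The shift value is 7.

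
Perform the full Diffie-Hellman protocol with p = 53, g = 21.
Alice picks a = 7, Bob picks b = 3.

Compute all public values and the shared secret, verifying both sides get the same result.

Step 1: A = g^a mod p = 21^7 mod 53 = 35.
Step 2: B = g^b mod p = 21^3 mod 53 = 39.
Step 3: Alice computes s = B^a mod p = 39^7 mod 53 = 51.
Step 4: Bob computes s = A^b mod p = 35^3 mod 53 = 51.
Both sides agree: shared secret = 51.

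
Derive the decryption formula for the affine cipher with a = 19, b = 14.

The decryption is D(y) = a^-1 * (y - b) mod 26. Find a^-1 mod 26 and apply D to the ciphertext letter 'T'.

Step 1: Find a^-1, the modular inverse of 19 mod 26.
Step 2: We need 19 * a^-1 = 1 (mod 26).
Step 3: 19 * 11 = 209 = 8 * 26 + 1, so a^-1 = 11.
Step 4: D(y) = 11(y - 14) mod 26.
Step 5: Apply to 'T' (y = 19): D(19) = 11 * (19 - 14) mod 26 = 11 * 5 mod 26 = 3 -> 'D'.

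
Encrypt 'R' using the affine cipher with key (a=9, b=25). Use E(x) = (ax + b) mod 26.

Step 1: Convert 'R' to number: x = 17.
Step 2: E(17) = (9 * 17 + 25) mod 26 = 178 mod 26 = 22.
Step 3: Convert 22 back to letter: W.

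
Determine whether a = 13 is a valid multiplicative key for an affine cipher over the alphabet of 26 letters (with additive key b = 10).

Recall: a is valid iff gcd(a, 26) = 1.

Step 1: Compute gcd(13, 26).
Step 2: gcd(13, 26) = 13.
Since gcd = 13 != 1, 13 shares a common factor with 26, so it cannot be used.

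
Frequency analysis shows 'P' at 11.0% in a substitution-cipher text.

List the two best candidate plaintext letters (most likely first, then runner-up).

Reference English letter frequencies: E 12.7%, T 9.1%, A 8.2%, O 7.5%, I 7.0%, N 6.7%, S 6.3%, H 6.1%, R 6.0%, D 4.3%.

Step 1: Observed frequency of 'P' is 11.0%.
Step 2: Compute distances to each reference frequency and sort:
  E (12.7%): difference = 1.7% <-- BEST
  T (9.1%): difference = 1.9% <-- RUNNER-UP
  A (8.2%): difference = 2.8%
  O (7.5%): difference = 3.5%
  I (7.0%): difference = 4.0%
Step 3: Most likely is 'E' (12.7%, diff 1.7%); second most likely is 'T' (9.1%, diff 1.9%).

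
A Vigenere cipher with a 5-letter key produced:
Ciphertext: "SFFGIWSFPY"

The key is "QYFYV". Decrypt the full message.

Step 1: Key 'QYFYV' has length 5. Extended key: QYFYVQYFYV
Step 2: Decrypt each position:
  S(18) - Q(16) = 2 = C
  F(5) - Y(24) = 7 = H
  F(5) - F(5) = 0 = A
  G(6) - Y(24) = 8 = I
  I(8) - V(21) = 13 = N
  W(22) - Q(16) = 6 = G
  S(18) - Y(24) = 20 = U
  F(5) - F(5) = 0 = A
  P(15) - Y(24) = 17 = R
  Y(24) - V(21) = 3 = D
Plaintext: CHAINGUARD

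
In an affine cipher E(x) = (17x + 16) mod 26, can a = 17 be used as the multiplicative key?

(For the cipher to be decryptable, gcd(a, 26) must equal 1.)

Step 1: Compute gcd(17, 26).
Step 2: gcd(17, 26) = 1.
Since gcd = 1, 17 is coprime with 26, so it is a valid key.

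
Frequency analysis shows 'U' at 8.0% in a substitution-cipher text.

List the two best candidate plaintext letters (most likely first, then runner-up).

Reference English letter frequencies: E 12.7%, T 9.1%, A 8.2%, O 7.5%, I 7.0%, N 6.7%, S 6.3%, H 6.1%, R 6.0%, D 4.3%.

Step 1: Observed frequency of 'U' is 8.0%.
Step 2: Compute distances to each reference frequency and sort:
  A (8.2%): difference = 0.2% <-- BEST
  O (7.5%): difference = 0.5% <-- RUNNER-UP
  I (7.0%): difference = 1.0%
  T (9.1%): difference = 1.1%
  N (6.7%): difference = 1.3%
Step 3: Most likely is 'A' (8.2%, diff 0.2%); second most likely is 'O' (7.5%, diff 0.5%).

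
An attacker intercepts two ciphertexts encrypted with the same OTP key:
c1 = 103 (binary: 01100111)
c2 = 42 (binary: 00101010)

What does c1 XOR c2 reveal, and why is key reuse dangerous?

Step 1: c1 XOR c2 = (m1 XOR k) XOR (m2 XOR k).
Step 2: By XOR associativity/commutativity: = m1 XOR m2 XOR k XOR k = m1 XOR m2.
Step 3: 01100111 XOR 00101010 = 01001101 = 77.
Step 4: The key cancels out! An attacker learns m1 XOR m2 = 77, revealing the relationship between plaintexts.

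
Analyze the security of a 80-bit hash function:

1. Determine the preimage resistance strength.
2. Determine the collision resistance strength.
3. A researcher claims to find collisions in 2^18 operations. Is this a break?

Step 1: Preimage resistance requires brute-force of 2^80 operations.
Step 2: Collision resistance (birthday bound) = 2^(80/2) = 2^40.
Step 3: The claimed attack costs 2^18 operations.
Step 4: Since 2^18 < 2^40, the claimed attack beats the generic birthday bound, so collision resistance is broken.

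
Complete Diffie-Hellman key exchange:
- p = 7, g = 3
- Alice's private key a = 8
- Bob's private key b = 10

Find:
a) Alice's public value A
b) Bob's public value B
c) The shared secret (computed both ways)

Step 1: A = g^a mod p = 3^8 mod 7 = 2.
Step 2: B = g^b mod p = 3^10 mod 7 = 4.
Step 3: Alice computes s = B^a mod p = 4^8 mod 7 = 2.
Step 4: Bob computes s = A^b mod p = 2^10 mod 7 = 2.
Both sides agree: shared secret = 2.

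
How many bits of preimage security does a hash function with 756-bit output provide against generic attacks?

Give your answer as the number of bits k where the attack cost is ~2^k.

Step 1: The hash has a 756-bit output.
Step 2: Preimage resistance means: given a digest h(x), it should be infeasible to find any input that hashes to it.
With a 756-bit output there are 2^756 possible digests, so a generic brute-force preimage search costs about 2^756 evaluations.
Step 3: Security level = 756 bits.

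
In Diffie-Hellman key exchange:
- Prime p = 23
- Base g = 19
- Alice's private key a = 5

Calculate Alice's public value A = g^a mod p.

Step 1: A = g^a mod p = 19^5 mod 23.
  19^1 mod 23 = 19
  19^2 mod 23 = (19 * 19) mod 23 = 16
  19^3 mod 23 = (16 * 19) mod 23 = 5
  19^4 mod 23 = (5 * 19) mod 23 = 3
  19^5 mod 23 = (3 * 19) mod 23 = 11
Result: A = 11.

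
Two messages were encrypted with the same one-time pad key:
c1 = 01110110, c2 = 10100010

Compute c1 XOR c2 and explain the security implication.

Step 1: c1 XOR c2 = (m1 XOR k) XOR (m2 XOR k).
Step 2: By XOR associativity/commutativity: = m1 XOR m2 XOR k XOR k = m1 XOR m2.
Step 3: 01110110 XOR 10100010 = 11010100 = 212.
Step 4: The key cancels out! An attacker learns m1 XOR m2 = 212, revealing the relationship between plaintexts.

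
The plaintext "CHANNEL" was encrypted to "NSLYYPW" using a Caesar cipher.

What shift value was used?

Step 1: Compare first letters: C (position 2) -> N (position 13).
Step 2: Shift = (13 - 2) mod 26 = 11.
The shift value is 11.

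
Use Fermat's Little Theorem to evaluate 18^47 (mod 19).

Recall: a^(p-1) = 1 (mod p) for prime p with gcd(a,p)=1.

Step 1: Since 19 is prime, by Fermat's Little Theorem: 18^18 = 1 (mod 19).
Step 2: Reduce exponent: 47 mod 18 = 11.
Step 3: So 18^47 = 18^11 (mod 19).
Step 4: 18^11 mod 19 = 18.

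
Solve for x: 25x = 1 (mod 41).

Step 1: We need x such that 25 * x = 1 (mod 41).
Step 2: Using the extended Euclidean algorithm or trial:
  25 * 23 = 575 = 14 * 41 + 1.
Step 3: Since 575 mod 41 = 1, the inverse is x = 23.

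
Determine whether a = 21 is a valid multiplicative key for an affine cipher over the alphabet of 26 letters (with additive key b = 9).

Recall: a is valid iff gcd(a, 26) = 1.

Step 1: Compute gcd(21, 26).
Step 2: gcd(21, 26) = 1.
Since gcd = 1, 21 is coprime with 26, so it is a valid key.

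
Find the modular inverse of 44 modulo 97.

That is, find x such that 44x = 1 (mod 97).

Step 1: We need x such that 44 * x = 1 (mod 97).
Step 2: Using the extended Euclidean algorithm or trial:
  44 * 86 = 3784 = 39 * 97 + 1.
Step 3: Since 3784 mod 97 = 1, the inverse is x = 86.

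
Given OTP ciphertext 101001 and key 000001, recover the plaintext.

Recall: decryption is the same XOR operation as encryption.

Step 1: XOR ciphertext with key:
  Ciphertext: 101001
  Key:        000001
  XOR:        101000
Step 2: Plaintext = 101000 = 40 in decimal.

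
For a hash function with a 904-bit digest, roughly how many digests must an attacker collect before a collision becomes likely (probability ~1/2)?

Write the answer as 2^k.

Step 1: The birthday paradox gives collision probability ~50% after sqrt(2^n) = 2^(n/2) hashes.
Step 2: For 904-bit output: 2^(904/2) = 2^452.
Step 3: Approximately 2^452 hash computations needed.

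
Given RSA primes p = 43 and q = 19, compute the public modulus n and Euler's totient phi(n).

Step 1: n = p * q = 43 * 19 = 817.
Step 2: phi(n) = (p-1)(q-1) = 42 * 18 = 756.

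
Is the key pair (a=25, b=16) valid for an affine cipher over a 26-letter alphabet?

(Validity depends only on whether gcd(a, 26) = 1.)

Step 1: Compute gcd(25, 26).
Step 2: gcd(25, 26) = 1.
Since gcd = 1, 25 is coprime with 26, so it is a valid key.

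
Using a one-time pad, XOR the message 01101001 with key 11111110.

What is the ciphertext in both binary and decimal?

Step 1: Write out the XOR operation bit by bit:
  Message: 01101001
  Key:     11111110
  XOR:     10010111
Step 2: Convert to decimal: 10010111 = 151.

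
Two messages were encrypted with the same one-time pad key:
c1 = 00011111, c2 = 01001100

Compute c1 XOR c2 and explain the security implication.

Step 1: c1 XOR c2 = (m1 XOR k) XOR (m2 XOR k).
Step 2: By XOR associativity/commutativity: = m1 XOR m2 XOR k XOR k = m1 XOR m2.
Step 3: 00011111 XOR 01001100 = 01010011 = 83.
Step 4: The key cancels out! An attacker learns m1 XOR m2 = 83, revealing the relationship between plaintexts.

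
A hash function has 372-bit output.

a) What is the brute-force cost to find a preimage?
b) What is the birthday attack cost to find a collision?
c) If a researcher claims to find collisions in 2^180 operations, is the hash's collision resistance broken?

Step 1: Preimage resistance requires brute-force of 2^372 operations.
Step 2: Collision resistance (birthday bound) = 2^(372/2) = 2^186.
Step 3: The claimed attack costs 2^180 operations.
Step 4: Since 2^180 < 2^186, the claimed attack beats the generic birthday bound, so collision resistance is broken.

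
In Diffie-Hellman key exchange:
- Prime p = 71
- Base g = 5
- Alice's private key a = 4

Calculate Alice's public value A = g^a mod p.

Step 1: A = g^a mod p = 5^4 mod 71.
  5^1 mod 71 = 5
  5^2 mod 71 = (5 * 5) mod 71 = 25
  5^3 mod 71 = (25 * 5) mod 71 = 54
  5^4 mod 71 = (54 * 5) mod 71 = 57
Result: A = 57.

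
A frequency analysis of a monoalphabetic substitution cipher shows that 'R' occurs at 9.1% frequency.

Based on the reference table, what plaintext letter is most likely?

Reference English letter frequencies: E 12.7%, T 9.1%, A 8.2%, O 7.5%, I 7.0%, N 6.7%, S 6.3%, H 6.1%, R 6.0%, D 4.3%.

Step 1: The observed frequency is 9.1%.
Step 2: Compare with English frequencies:
  E: 12.7% (difference: 3.6%)
  T: 9.1% (difference: 0.0%) <-- closest
  A: 8.2% (difference: 0.9%)
  O: 7.5% (difference: 1.6%)
  I: 7.0% (difference: 2.1%)
  N: 6.7% (difference: 2.4%)
  S: 6.3% (difference: 2.8%)
  H: 6.1% (difference: 3.0%)
  R: 6.0% (difference: 3.1%)
  D: 4.3% (difference: 4.8%)
Step 3: 'R' most likely represents 'T' (frequency 9.1%).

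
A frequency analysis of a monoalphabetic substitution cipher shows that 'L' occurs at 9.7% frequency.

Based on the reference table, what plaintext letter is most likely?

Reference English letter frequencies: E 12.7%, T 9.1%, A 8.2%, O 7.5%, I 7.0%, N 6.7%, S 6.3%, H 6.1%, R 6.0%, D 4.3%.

Step 1: The observed frequency is 9.7%.
Step 2: Compare with English frequencies:
  E: 12.7% (difference: 3.0%)
  T: 9.1% (difference: 0.6%) <-- closest
  A: 8.2% (difference: 1.5%)
  O: 7.5% (difference: 2.2%)
  I: 7.0% (difference: 2.7%)
  N: 6.7% (difference: 3.0%)
  S: 6.3% (difference: 3.4%)
  H: 6.1% (difference: 3.6%)
  R: 6.0% (difference: 3.7%)
  D: 4.3% (difference: 5.4%)
Step 3: 'L' most likely represents 'T' (frequency 9.1%).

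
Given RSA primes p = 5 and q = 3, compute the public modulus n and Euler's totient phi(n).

Step 1: n = p * q = 5 * 3 = 15.
Step 2: phi(n) = (p-1)(q-1) = 4 * 2 = 8.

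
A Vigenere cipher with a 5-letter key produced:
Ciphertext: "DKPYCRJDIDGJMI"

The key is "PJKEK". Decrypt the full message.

Step 1: Key 'PJKEK' has length 5. Extended key: PJKEKPJKEKPJKE
Step 2: Decrypt each position:
  D(3) - P(15) = 14 = O
  K(10) - J(9) = 1 = B
  P(15) - K(10) = 5 = F
  Y(24) - E(4) = 20 = U
  C(2) - K(10) = 18 = S
  R(17) - P(15) = 2 = C
  J(9) - J(9) = 0 = A
  D(3) - K(10) = 19 = T
  I(8) - E(4) = 4 = E
  D(3) - K(10) = 19 = T
  G(6) - P(15) = 17 = R
  J(9) - J(9) = 0 = A
  M(12) - K(10) = 2 = C
  I(8) - E(4) = 4 = E
Plaintext: OBFUSCATETRACE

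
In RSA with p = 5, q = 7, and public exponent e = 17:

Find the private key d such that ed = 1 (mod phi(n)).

Step 1: n = 5 * 7 = 35.
Step 2: phi(n) = 4 * 6 = 24.
Step 3: Find d such that 17 * d = 1 (mod 24).
Step 4: d = 17^(-1) mod 24 = 17.
Verification: 17 * 17 = 289 = 12 * 24 + 1.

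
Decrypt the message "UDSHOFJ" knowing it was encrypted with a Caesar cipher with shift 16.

Step 1: Reverse the shift by subtracting 16 from each letter position.
  U (position 20) -> position (20-16) mod 26 = 4 -> E
  D (position 3) -> position (3-16) mod 26 = 13 -> N
  S (position 18) -> position (18-16) mod 26 = 2 -> C
  H (position 7) -> position (7-16) mod 26 = 17 -> R
  O (position 14) -> position (14-16) mod 26 = 24 -> Y
  F (position 5) -> position (5-16) mod 26 = 15 -> P
  J (position 9) -> position (9-16) mod 26 = 19 -> T
Decrypted message: ENCRYPT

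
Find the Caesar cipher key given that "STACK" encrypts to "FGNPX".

Step 1: Compare first letters: S (position 18) -> F (position 5).
Step 2: Shift = (5 - 18) mod 26 = 13.
The shift value is 13.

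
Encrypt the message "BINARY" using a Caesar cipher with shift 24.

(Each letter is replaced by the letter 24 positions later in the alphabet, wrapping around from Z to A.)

Step 1: For each letter, shift forward by 24 positions (mod 26).
  B (position 1) -> position (1+24) mod 26 = 25 -> Z
  I (position 8) -> position (8+24) mod 26 = 6 -> G
  N (position 13) -> position (13+24) mod 26 = 11 -> L
  A (position 0) -> position (0+24) mod 26 = 24 -> Y
  R (position 17) -> position (17+24) mod 26 = 15 -> P
  Y (position 24) -> position (24+24) mod 26 = 22 -> W
Result: ZGLYPW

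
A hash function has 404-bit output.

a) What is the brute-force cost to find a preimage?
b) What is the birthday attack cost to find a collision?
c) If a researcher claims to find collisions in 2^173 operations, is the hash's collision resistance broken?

Step 1: Preimage resistance requires brute-force of 2^404 operations.
Step 2: Collision resistance (birthday bound) = 2^(404/2) = 2^202.
Step 3: The claimed attack costs 2^173 operations.
Step 4: Since 2^173 < 2^202, the claimed attack beats the generic birthday bound, so collision resistance is broken.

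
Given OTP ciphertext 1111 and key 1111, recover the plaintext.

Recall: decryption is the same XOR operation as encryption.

Step 1: XOR ciphertext with key:
  Ciphertext: 1111
  Key:        1111
  XOR:        0000
Step 2: Plaintext = 0000 = 0 in decimal.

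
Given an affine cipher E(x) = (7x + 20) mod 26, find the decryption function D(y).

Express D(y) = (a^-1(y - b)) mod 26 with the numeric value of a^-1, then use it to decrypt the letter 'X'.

Step 1: Find a^-1, the modular inverse of 7 mod 26.
Step 2: We need 7 * a^-1 = 1 (mod 26).
Step 3: 7 * 15 = 105 = 4 * 26 + 1, so a^-1 = 15.
Step 4: D(y) = 15(y - 20) mod 26.
Step 5: Apply to 'X' (y = 23): D(23) = 15 * (23 - 20) mod 26 = 15 * 3 mod 26 = 19 -> 'T'.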